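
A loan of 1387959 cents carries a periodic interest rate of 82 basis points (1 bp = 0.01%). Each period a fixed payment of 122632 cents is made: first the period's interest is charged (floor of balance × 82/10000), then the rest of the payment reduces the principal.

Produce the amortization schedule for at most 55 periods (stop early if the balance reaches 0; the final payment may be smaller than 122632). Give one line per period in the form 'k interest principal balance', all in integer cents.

1. interest=⌊1387959·82/10000⌋=11381; principal=122632-11381=111251; balance=1387959-111251=1276708
2. interest=⌊1276708·82/10000⌋=10469; principal=122632-10469=112163; balance=1276708-112163=1164545
3. interest=⌊1164545·82/10000⌋=9549; principal=122632-9549=113083; balance=1164545-113083=1051462
4. interest=⌊1051462·82/10000⌋=8621; principal=122632-8621=114011; balance=1051462-114011=937451
5. interest=⌊937451·82/10000⌋=7687; principal=122632-7687=114945; balance=937451-114945=822506
6. interest=⌊822506·82/10000⌋=6744; principal=122632-6744=115888; balance=822506-115888=706618
7. interest=⌊706618·82/10000⌋=5794; principal=122632-5794=116838; balance=706618-116838=589780
8. interest=⌊589780·82/10000⌋=4836; principal=122632-4836=117796; balance=589780-117796=471984
9. interest=⌊471984·82/10000⌋=3870; principal=122632-3870=118762; balance=471984-118762=353222
10. interest=⌊353222·82/10000⌋=2896; principal=122632-2896=119736; balance=353222-119736=233486
11. interest=⌊233486·82/10000⌋=1914; principal=122632-1914=120718; balance=233486-120718=112768
12. interest=⌊112768·82/10000⌋=924; principal=min(122632-924,112768)=112768; balance=112768-112768=0

1 11381 111251 1276708
2 10469 112163 1164545
3 9549 113083 1051462
4 8621 114011 937451
5 7687 114945 822506
6 6744 115888 706618
7 5794 116838 589780
8 4836 117796 471984
9 3870 118762 353222
10 2896 119736 233486
11 1914 120718 112768
12 924 112768 0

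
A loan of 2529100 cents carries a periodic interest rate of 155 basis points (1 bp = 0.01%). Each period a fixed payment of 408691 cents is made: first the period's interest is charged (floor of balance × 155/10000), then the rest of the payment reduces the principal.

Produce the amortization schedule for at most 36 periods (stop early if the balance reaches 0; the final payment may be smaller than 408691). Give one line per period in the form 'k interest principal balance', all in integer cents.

1. interest=⌊2529100·155/10000⌋=39201; principal=408691-39201=369490; balance=2529100-369490=2159610
2. interest=⌊2159610·155/10000⌋=33473; principal=408691-33473=375218; balance=2159610-375218=1784392
3. interest=⌊1784392·155/10000⌋=27658; principal=408691-27658=381033; balance=1784392-381033=1403359
4. interest=⌊1403359·155/10000⌋=21752; principal=408691-21752=386939; balance=1403359-386939=1016420
5. interest=⌊1016420·155/10000⌋=15754; principal=408691-15754=392937; balance=1016420-392937=623483
6. interest=⌊623483·155/10000⌋=9663; principal=408691-9663=399028; balance=623483-399028=224455
7. interest=⌊224455·155/10000⌋=3479; principal=min(408691-3479,224455)=224455; balance=224455-224455=0

1 39201 369490 2159610
2 33473 375218 1784392
3 27658 381033 1403359
4 21752 386939 1016420
5 15754 392937 623483
6 9663 399028 224455
7 3479 224455 0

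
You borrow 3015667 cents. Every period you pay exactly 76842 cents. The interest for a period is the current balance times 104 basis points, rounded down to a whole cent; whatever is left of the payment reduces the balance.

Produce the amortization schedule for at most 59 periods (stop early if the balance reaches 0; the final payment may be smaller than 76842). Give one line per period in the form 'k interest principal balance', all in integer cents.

1. interest=⌊3015667·104/10000⌋=31362; principal=76842-31362=45480; balance=3015667-45480=2970187
2. interest=⌊2970187·104/10000⌋=30889; principal=76842-30889=45953; balance=2970187-45953=2924234
3. interest=⌊2924234·104/10000⌋=30412; principal=76842-30412=46430; balance=2924234-46430=2877804
4. interest=⌊2877804·104/10000⌋=29929; principal=76842-29929=46913; balance=2877804-46913=2830891
5. interest=⌊2830891·104/10000⌋=29441; principal=76842-29441=47401; balance=2830891-47401=2783490
6. interest=⌊2783490·104/10000⌋=28948; principal=76842-28948=47894; balance=2783490-47894=2735596
7. interest=⌊2735596·104/10000⌋=28450; principal=76842-28450=48392; balance=2735596-48392=2687204
8. interest=⌊2687204·104/10000⌋=27946; principal=76842-27946=48896; balance=2687204-48896=2638308
9. interest=⌊2638308·104/10000⌋=27438; principal=76842-27438=49404; balance=2638308-49404=2588904
10. interest=⌊2588904·104/10000⌋=26924; principal=76842-26924=49918; balance=2588904-49918=2538986
11. interest=⌊2538986·104/10000⌋=26405; principal=76842-26405=50437; balance=2538986-50437=2488549
12. interest=⌊2488549·104/10000⌋=25880; principal=76842-25880=50962; balance=2488549-50962=2437587
13. interest=⌊2437587·104/10000⌋=25350; principal=76842-25350=51492; balance=2437587-51492=2386095
14. interest=⌊2386095·104/10000⌋=24815; principal=76842-24815=52027; balance=2386095-52027=2334068
15. interest=⌊2334068·104/10000⌋=24274; principal=76842-24274=52568; balance=2334068-52568=2281500
16. interest=⌊2281500·104/10000⌋=23727; principal=76842-23727=53115; balance=2281500-53115=2228385
17. interest=⌊2228385·104/10000⌋=23175; principal=76842-23175=53667; balance=2228385-53667=2174718
18. interest=⌊2174718·104/10000⌋=22617; principal=76842-22617=54225; balance=2174718-54225=2120493
19. interest=⌊2120493·104/10000⌋=22053; principal=76842-22053=54789; balance=2120493-54789=2065704
20. interest=⌊2065704·104/10000⌋=21483; principal=76842-21483=55359; balance=2065704-55359=2010345
21. interest=⌊2010345·104/10000⌋=20907; principal=76842-20907=55935; balance=2010345-55935=1954410
22. interest=⌊1954410·104/10000⌋=20325; principal=76842-20325=56517; balance=1954410-56517=1897893
23. interest=⌊1897893·104/10000⌋=19738; principal=76842-19738=57104; balance=1897893-57104=1840789
24. interest=⌊1840789·104/10000⌋=19144; principal=76842-19144=57698; balance=1840789-57698=1783091
25. interest=⌊1783091·104/10000⌋=18544; principal=76842-18544=58298; balance=1783091-58298=1724793
26. interest=⌊1724793·104/10000⌋=17937; principal=76842-17937=58905; balance=1724793-58905=1665888
27. interest=⌊1665888·104/10000⌋=17325; principal=76842-17325=59517; balance=1665888-59517=1606371
28. interest=⌊1606371·104/10000⌋=16706; principal=76842-16706=60136; balance=1606371-60136=1546235
29. interest=⌊1546235·104/10000⌋=16080; principal=76842-16080=60762; balance=1546235-60762=1485473
30. interest=⌊1485473·104/10000⌋=15448; principal=76842-15448=61394; balance=1485473-61394=1424079
31. interest=⌊1424079·104/10000⌋=14810; principal=76842-14810=62032; balance=1424079-62032=1362047
32. interest=⌊1362047·104/10000⌋=14165; principal=76842-14165=62677; balance=1362047-62677=1299370
33. interest=⌊1299370·104/10000⌋=13513; principal=76842-13513=63329; balance=1299370-63329=1236041
34. interest=⌊1236041·104/10000⌋=12854; principal=76842-12854=63988; balance=1236041-63988=1172053
35. interest=⌊1172053·104/10000⌋=12189; principal=76842-12189=64653; balance=1172053-64653=1107400
36. interest=⌊1107400·104/10000⌋=11516; principal=76842-11516=65326; balance=1107400-65326=1042074
37. interest=⌊1042074·104/10000⌋=10837; principal=76842-10837=66005; balance=1042074-66005=976069
38. interest=⌊976069·104/10000⌋=10151; principal=76842-10151=66691; balance=976069-66691=909378
39. interest=⌊909378·104/10000⌋=9457; principal=76842-9457=67385; balance=909378-67385=841993
40. interest=⌊841993·104/10000⌋=8756; principal=76842-8756=68086; balance=841993-68086=773907
41. interest=⌊773907·104/10000⌋=8048; principal=76842-8048=68794; balance=773907-68794=705113
42. interest=⌊705113·104/10000⌋=7333; principal=76842-7333=69509; balance=705113-69509=635604
43. interest=⌊635604·104/10000⌋=6610; principal=76842-6610=70232; balance=635604-70232=565372
44. interest=⌊565372·104/10000⌋=5879; principal=76842-5879=70963; balance=565372-70963=494409
45. interest=⌊494409·104/10000⌋=5141; principal=76842-5141=71701; balance=494409-71701=422708
46. interest=⌊422708·104/10000⌋=4396; principal=76842-4396=72446; balance=422708-72446=350262
47. interest=⌊350262·104/10000⌋=3642; principal=76842-3642=73200; balance=350262-73200=277062
48. interest=⌊277062·104/10000⌋=2881; principal=76842-2881=73961; balance=277062-73961=203101
49. interest=⌊203101·104/10000⌋=2112; principal=76842-2112=74730; balance=203101-74730=128371
50. interest=⌊128371·104/10000⌋=1335; principal=76842-1335=75507; balance=128371-75507=52864
51. interest=⌊52864·104/10000⌋=549; principal=min(76842-549,52864)=52864; balance=52864-52864=0

1 31362 45480 2970187
2 30889 45953 2924234
3 30412 46430 2877804
4 29929 46913 2830891
5 29441 47401 2783490
6 28948 47894 2735596
7 28450 48392 2687204
8 27946 48896 2638308
9 27438 49404 2588904
10 26924 49918 2538986
11 26405 50437 2488549
12 25880 50962 2437587
13 25350 51492 2386095
14 24815 52027 2334068
15 24274 52568 2281500
16 23727 53115 2228385
17 23175 53667 2174718
18 22617 54225 2120493
19 22053 54789 2065704
20 21483 55359 2010345
21 20907 55935 1954410
22 20325 56517 1897893
23 19738 57104 1840789
24 19144 57698 1783091
25 18544 58298 1724793
26 17937 58905 1665888
27 17325 59517 1606371
28 16706 60136 1546235
29 16080 60762 1485473
30 15448 61394 1424079
31 14810 62032 1362047
32 14165 62677 1299370
33 13513 63329 1236041
34 12854 63988 1172053
35 12189 64653 1107400
36 11516 65326 1042074
37 10837 66005 976069
38 10151 66691 909378
39 9457 67385 841993
40 8756 68086 773907
41 8048 68794 705113
42 7333 69509 635604
43 6610 70232 565372
44 5879 70963 494409
45 5141 71701 422708
46 4396 72446 350262
47 3642 73200 277062
48 2881 73961 203101
49 2112 74730 128371
50 1335 75507 52864
51 549 52864 0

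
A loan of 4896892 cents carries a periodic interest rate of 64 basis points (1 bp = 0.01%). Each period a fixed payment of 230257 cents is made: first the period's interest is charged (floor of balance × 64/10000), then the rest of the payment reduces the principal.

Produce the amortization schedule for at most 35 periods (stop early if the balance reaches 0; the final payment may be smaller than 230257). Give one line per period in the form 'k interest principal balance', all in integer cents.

1 31340 198917 4697975
2 30067 200190 4497785
3 28785 201472 4296313
4 27496 202761 4093552
5 26198 204059 3889493
6 24892 205365 3684128
7 23578 206679 3477449
8 22255 208002 3269447
9 20924 209333 3060114
10 19584 210673 2849441
11 18236 212021 2637420
12 16879 213378 2424042
13 15513 214744 2209298
14 14139 216118 1993180
15 12756 217501 1775679
16 11364 218893 1556786
17 9963 220294 1336492
18 8553 221704 1114788
19 7134 223123 891665
20 5706 224551 667114
21 4269 225988 441126
22 2823 227434 213692
23 1367 213692 0

1. interest=⌊4896892·64/10000⌋=31340; principal=230257-31340=198917; balance=4896892-198917=4697975
2. interest=⌊4697975·64/10000⌋=30067; principal=230257-30067=200190; balance=4697975-200190=4497785
3. interest=⌊4497785·64/10000⌋=28785; principal=230257-28785=201472; balance=4497785-201472=4296313
4. interest=⌊4296313·64/10000⌋=27496; principal=230257-27496=202761; balance=4296313-202761=4093552
5. interest=⌊4093552·64/10000⌋=26198; principal=230257-26198=204059; balance=4093552-204059=3889493
6. interest=⌊3889493·64/10000⌋=24892; principal=230257-24892=205365; balance=3889493-205365=3684128
7. interest=⌊3684128·64/10000⌋=23578; principal=230257-23578=206679; balance=3684128-206679=3477449
8. interest=⌊3477449·64/10000⌋=22255; principal=230257-22255=208002; balance=3477449-208002=3269447
9. interest=⌊3269447·64/10000⌋=20924; principal=230257-20924=209333; balance=3269447-209333=3060114
10. interest=⌊3060114·64/10000⌋=19584; principal=230257-19584=210673; balance=3060114-210673=2849441
11. interest=⌊2849441·64/10000⌋=18236; principal=230257-18236=212021; balance=2849441-212021=2637420
12. interest=⌊2637420·64/10000⌋=16879; principal=230257-16879=213378; balance=2637420-213378=2424042
13. interest=⌊2424042·64/10000⌋=15513; principal=230257-15513=214744; balance=2424042-214744=2209298
14. interest=⌊2209298·64/10000⌋=14139; principal=230257-14139=216118; balance=2209298-216118=1993180
15. interest=⌊1993180·64/10000⌋=12756; principal=230257-12756=217501; balance=1993180-217501=1775679
16. interest=⌊1775679·64/10000⌋=11364; principal=230257-11364=218893; balance=1775679-218893=1556786
17. interest=⌊1556786·64/10000⌋=9963; principal=230257-9963=220294; balance=1556786-220294=1336492
18. interest=⌊1336492·64/10000⌋=8553; principal=230257-8553=221704; balance=1336492-221704=1114788
19. interest=⌊1114788·64/10000⌋=7134; principal=230257-7134=223123; balance=1114788-223123=891665
20. interest=⌊891665·64/10000⌋=5706; principal=230257-5706=224551; balance=891665-224551=667114
21. interest=⌊667114·64/10000⌋=4269; principal=230257-4269=225988; balance=667114-225988=441126
22. interest=⌊441126·64/10000⌋=2823; principal=230257-2823=227434; balance=441126-227434=213692
23. interest=⌊213692·64/10000⌋=1367; principal=min(230257-1367,213692)=213692; balance=213692-213692=0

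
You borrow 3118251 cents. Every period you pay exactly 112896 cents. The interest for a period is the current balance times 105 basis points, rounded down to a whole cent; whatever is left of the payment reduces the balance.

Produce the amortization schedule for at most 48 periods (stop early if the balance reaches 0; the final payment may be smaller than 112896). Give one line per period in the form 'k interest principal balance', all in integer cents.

1. interest=⌊3118251·105/10000⌋=32741; principal=112896-32741=80155; balance=3118251-80155=3038096
2. interest=⌊3038096·105/10000⌋=31900; principal=112896-31900=80996; balance=3038096-80996=2957100
3. interest=⌊2957100·105/10000⌋=31049; principal=112896-31049=81847; balance=2957100-81847=2875253
4. interest=⌊2875253·105/10000⌋=30190; principal=112896-30190=82706; balance=2875253-82706=2792547
5. interest=⌊2792547·105/10000⌋=29321; principal=112896-29321=83575; balance=2792547-83575=2708972
6. interest=⌊2708972·105/10000⌋=28444; principal=112896-28444=84452; balance=2708972-84452=2624520
7. interest=⌊2624520·105/10000⌋=27557; principal=112896-27557=85339; balance=2624520-85339=2539181
8. interest=⌊2539181·105/10000⌋=26661; principal=112896-26661=86235; balance=2539181-86235=2452946
9. interest=⌊2452946·105/10000⌋=25755; principal=112896-25755=87141; balance=2452946-87141=2365805
10. interest=⌊2365805·105/10000⌋=24840; principal=112896-24840=88056; balance=2365805-88056=2277749
11. interest=⌊2277749·105/10000⌋=23916; principal=112896-23916=88980; balance=2277749-88980=2188769
12. interest=⌊2188769·105/10000⌋=22982; principal=112896-22982=89914; balance=2188769-89914=2098855
13. interest=⌊2098855·105/10000⌋=22037; principal=112896-22037=90859; balance=2098855-90859=2007996
14. interest=⌊2007996·105/10000⌋=21083; principal=112896-21083=91813; balance=2007996-91813=1916183
15. interest=⌊1916183·105/10000⌋=20119; principal=112896-20119=92777; balance=1916183-92777=1823406
16. interest=⌊1823406·105/10000⌋=19145; principal=112896-19145=93751; balance=1823406-93751=1729655
17. interest=⌊1729655·105/10000⌋=18161; principal=112896-18161=94735; balance=1729655-94735=1634920
18. interest=⌊1634920·105/10000⌋=17166; principal=112896-17166=95730; balance=1634920-95730=1539190
19. interest=⌊1539190·105/10000⌋=16161; principal=112896-16161=96735; balance=1539190-96735=1442455
20. interest=⌊1442455·105/10000⌋=15145; principal=112896-15145=97751; balance=1442455-97751=1344704
21. interest=⌊1344704·105/10000⌋=14119; principal=112896-14119=98777; balance=1344704-98777=1245927
22. interest=⌊1245927·105/10000⌋=13082; principal=112896-13082=99814; balance=1245927-99814=1146113
23. interest=⌊1146113·105/10000⌋=12034; principal=112896-12034=100862; balance=1146113-100862=1045251
24. interest=⌊1045251·105/10000⌋=10975; principal=112896-10975=101921; balance=1045251-101921=943330
25. interest=⌊943330·105/10000⌋=9904; principal=112896-9904=102992; balance=943330-102992=840338
26. interest=⌊840338·105/10000⌋=8823; principal=112896-8823=104073; balance=840338-104073=736265
27. interest=⌊736265·105/10000⌋=7730; principal=112896-7730=105166; balance=736265-105166=631099
28. interest=⌊631099·105/10000⌋=6626; principal=112896-6626=106270; balance=631099-106270=524829
29. interest=⌊524829·105/10000⌋=5510; principal=112896-5510=107386; balance=524829-107386=417443
30. interest=⌊417443·105/10000⌋=4383; principal=112896-4383=108513; balance=417443-108513=308930
31. interest=⌊308930·105/10000⌋=3243; principal=112896-3243=109653; balance=308930-109653=199277
32. interest=⌊199277·105/10000⌋=2092; principal=112896-2092=110804; balance=199277-110804=88473
33. interest=⌊88473·105/10000⌋=928; principal=min(112896-928,88473)=88473; balance=88473-88473=0

1 32741 80155 3038096
2 31900 80996 2957100
3 31049 81847 2875253
4 30190 82706 2792547
5 29321 83575 2708972
6 28444 84452 2624520
7 27557 85339 2539181
8 26661 86235 2452946
9 25755 87141 2365805
10 24840 88056 2277749
11 23916 88980 2188769
12 22982 89914 2098855
13 22037 90859 2007996
14 21083 91813 1916183
15 20119 92777 1823406
16 19145 93751 1729655
17 18161 94735 1634920
18 17166 95730 1539190
19 16161 96735 1442455
20 15145 97751 1344704
21 14119 98777 1245927
22 13082 99814 1146113
23 12034 100862 1045251
24 10975 101921 943330
25 9904 102992 840338
26 8823 104073 736265
27 7730 105166 631099
28 6626 106270 524829
29 5510 107386 417443
30 4383 108513 308930
31 3243 109653 199277
32 2092 110804 88473
33 928 88473 0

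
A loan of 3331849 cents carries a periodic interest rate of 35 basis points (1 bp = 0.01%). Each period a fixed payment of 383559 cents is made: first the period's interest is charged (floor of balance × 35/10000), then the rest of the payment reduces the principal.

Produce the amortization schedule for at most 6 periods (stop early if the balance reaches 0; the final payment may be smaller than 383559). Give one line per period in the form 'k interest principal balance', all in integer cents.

1. interest=⌊3331849·35/10000⌋=11661; principal=383559-11661=371898; balance=3331849-371898=2959951
2. interest=⌊2959951·35/10000⌋=10359; principal=383559-10359=373200; balance=2959951-373200=2586751
3. interest=⌊2586751·35/10000⌋=9053; principal=383559-9053=374506; balance=2586751-374506=2212245
4. interest=⌊2212245·35/10000⌋=7742; principal=383559-7742=375817; balance=2212245-375817=1836428
5. interest=⌊1836428·35/10000⌋=6427; principal=383559-6427=377132; balance=1836428-377132=1459296
6. interest=⌊1459296·35/10000⌋=5107; principal=383559-5107=378452; balance=1459296-378452=1080844

1 11661 371898 2959951
2 10359 373200 2586751
3 9053 374506 2212245
4 7742 375817 1836428
5 6427 377132 1459296
6 5107 378452 1080844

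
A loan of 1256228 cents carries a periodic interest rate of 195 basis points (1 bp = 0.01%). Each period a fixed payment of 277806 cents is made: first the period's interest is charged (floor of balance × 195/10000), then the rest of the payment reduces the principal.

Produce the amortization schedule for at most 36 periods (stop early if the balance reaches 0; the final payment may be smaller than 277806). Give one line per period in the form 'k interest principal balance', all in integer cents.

1 24496 253310 1002918
2 19556 258250 744668
3 14521 263285 481383
4 9386 268420 212963
5 4152 212963 0

1. interest=⌊1256228·195/10000⌋=24496; principal=277806-24496=253310; balance=1256228-253310=1002918
2. interest=⌊1002918·195/10000⌋=19556; principal=277806-19556=258250; balance=1002918-258250=744668
3. interest=⌊744668·195/10000⌋=14521; principal=277806-14521=263285; balance=744668-263285=481383
4. interest=⌊481383·195/10000⌋=9386; principal=277806-9386=268420; balance=481383-268420=212963
5. interest=⌊212963·195/10000⌋=4152; principal=min(277806-4152,212963)=212963; balance=212963-212963=0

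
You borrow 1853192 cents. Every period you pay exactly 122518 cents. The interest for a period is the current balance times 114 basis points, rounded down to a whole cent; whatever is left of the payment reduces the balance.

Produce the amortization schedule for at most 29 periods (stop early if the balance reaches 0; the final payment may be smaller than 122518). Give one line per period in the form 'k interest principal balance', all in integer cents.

1. interest=⌊1853192·114/10000⌋=21126; principal=122518-21126=101392; balance=1853192-101392=1751800
2. interest=⌊1751800·114/10000⌋=19970; principal=122518-19970=102548; balance=1751800-102548=1649252
3. interest=⌊1649252·114/10000⌋=18801; principal=122518-18801=103717; balance=1649252-103717=1545535
4. interest=⌊1545535·114/10000⌋=17619; principal=122518-17619=104899; balance=1545535-104899=1440636
5. interest=⌊1440636·114/10000⌋=16423; principal=122518-16423=106095; balance=1440636-106095=1334541
6. interest=⌊1334541·114/10000⌋=15213; principal=122518-15213=107305; balance=1334541-107305=1227236
7. interest=⌊1227236·114/10000⌋=13990; principal=122518-13990=108528; balance=1227236-108528=1118708
8. interest=⌊1118708·114/10000⌋=12753; principal=122518-12753=109765; balance=1118708-109765=1008943
9. interest=⌊1008943·114/10000⌋=11501; principal=122518-11501=111017; balance=1008943-111017=897926
10. interest=⌊897926·114/10000⌋=10236; principal=122518-10236=112282; balance=897926-112282=785644
11. interest=⌊785644·114/10000⌋=8956; principal=122518-8956=113562; balance=785644-113562=672082
12. interest=⌊672082·114/10000⌋=7661; principal=122518-7661=114857; balance=672082-114857=557225
13. interest=⌊557225·114/10000⌋=6352; principal=122518-6352=116166; balance=557225-116166=441059
14. interest=⌊441059·114/10000⌋=5028; principal=122518-5028=117490; balance=441059-117490=323569
15. interest=⌊323569·114/10000⌋=3688; principal=122518-3688=118830; balance=323569-118830=204739
16. interest=⌊204739·114/10000⌋=2334; principal=122518-2334=120184; balance=204739-120184=84555
17. interest=⌊84555·114/10000⌋=963; principal=min(122518-963,84555)=84555; balance=84555-84555=0

1 21126 101392 1751800
2 19970 102548 1649252
3 18801 103717 1545535
4 17619 104899 1440636
5 16423 106095 1334541
6 15213 107305 1227236
7 13990 108528 1118708
8 12753 109765 1008943
9 11501 111017 897926
10 10236 112282 785644
11 8956 113562 672082
12 7661 114857 557225
13 6352 116166 441059
14 5028 117490 323569
15 3688 118830 204739
16 2334 120184 84555
17 963 84555 0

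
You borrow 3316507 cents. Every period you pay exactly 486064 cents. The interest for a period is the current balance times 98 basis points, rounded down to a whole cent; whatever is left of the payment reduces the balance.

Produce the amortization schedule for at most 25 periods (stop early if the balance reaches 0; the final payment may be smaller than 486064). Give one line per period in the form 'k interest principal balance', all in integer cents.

1 32501 453563 2862944
2 28056 458008 2404936
3 23568 462496 1942440
4 19035 467029 1475411
5 14459 471605 1003806
6 9837 476227 527579
7 5170 480894 46685
8 457 46685 0

1. interest=⌊3316507·98/10000⌋=32501; principal=486064-32501=453563; balance=3316507-453563=2862944
2. interest=⌊2862944·98/10000⌋=28056; principal=486064-28056=458008; balance=2862944-458008=2404936
3. interest=⌊2404936·98/10000⌋=23568; principal=486064-23568=462496; balance=2404936-462496=1942440
4. interest=⌊1942440·98/10000⌋=19035; principal=486064-19035=467029; balance=1942440-467029=1475411
5. interest=⌊1475411·98/10000⌋=14459; principal=486064-14459=471605; balance=1475411-471605=1003806
6. interest=⌊1003806·98/10000⌋=9837; principal=486064-9837=476227; balance=1003806-476227=527579
7. interest=⌊527579·98/10000⌋=5170; principal=486064-5170=480894; balance=527579-480894=46685
8. interest=⌊46685·98/10000⌋=457; principal=min(486064-457,46685)=46685; balance=46685-46685=0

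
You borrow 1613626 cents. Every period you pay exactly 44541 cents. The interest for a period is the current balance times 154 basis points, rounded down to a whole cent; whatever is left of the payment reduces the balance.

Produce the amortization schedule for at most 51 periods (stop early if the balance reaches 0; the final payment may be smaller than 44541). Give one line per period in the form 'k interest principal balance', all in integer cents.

1 24849 19692 1593934
2 24546 19995 1573939
3 24238 20303 1553636
4 23925 20616 1533020
5 23608 20933 1512087
6 23286 21255 1490832
7 22958 21583 1469249
8 22626 21915 1447334
9 22288 22253 1425081
10 21946 22595 1402486
11 21598 22943 1379543
12 21244 23297 1356246
13 20886 23655 1332591
14 20521 24020 1308571
15 20151 24390 1284181
16 19776 24765 1259416
17 19395 25146 1234270
18 19007 25534 1208736
19 18614 25927 1182809
20 18215 26326 1156483
21 17809 26732 1129751
22 17398 27143 1102608
23 16980 27561 1075047
24 16555 27986 1047061
25 16124 28417 1018644
26 15687 28854 989790
27 15242 29299 960491
28 14791 29750 930741
29 14333 30208 900533
30 13868 30673 869860
31 13395 31146 838714
32 12916 31625 807089
33 12429 32112 774977
34 11934 32607 742370
35 11432 33109 709261
36 10922 33619 675642
37 10404 34137 641505
38 9879 34662 606843
39 9345 35196 571647
40 8803 35738 535909
41 8252 36289 499620
42 7694 36847 462773
43 7126 37415 425358
44 6550 37991 387367
45 5965 38576 348791
46 5371 39170 309621
47 4768 39773 269848
48 4155 40386 229462
49 3533 41008 188454
50 2902 41639 146815
51 2260 42281 104534

1. interest=⌊1613626·154/10000⌋=24849; principal=44541-24849=19692; balance=1613626-19692=1593934
2. interest=⌊1593934·154/10000⌋=24546; principal=44541-24546=19995; balance=1593934-19995=1573939
3. interest=⌊1573939·154/10000⌋=24238; principal=44541-24238=20303; balance=1573939-20303=1553636
4. interest=⌊1553636·154/10000⌋=23925; principal=44541-23925=20616; balance=1553636-20616=1533020
5. interest=⌊1533020·154/10000⌋=23608; principal=44541-23608=20933; balance=1533020-20933=1512087
6. interest=⌊1512087·154/10000⌋=23286; principal=44541-23286=21255; balance=1512087-21255=1490832
7. interest=⌊1490832·154/10000⌋=22958; principal=44541-22958=21583; balance=1490832-21583=1469249
8. interest=⌊1469249·154/10000⌋=22626; principal=44541-22626=21915; balance=1469249-21915=1447334
9. interest=⌊1447334·154/10000⌋=22288; principal=44541-22288=22253; balance=1447334-22253=1425081
10. interest=⌊1425081·154/10000⌋=21946; principal=44541-21946=22595; balance=1425081-22595=1402486
11. interest=⌊1402486·154/10000⌋=21598; principal=44541-21598=22943; balance=1402486-22943=1379543
12. interest=⌊1379543·154/10000⌋=21244; principal=44541-21244=23297; balance=1379543-23297=1356246
13. interest=⌊1356246·154/10000⌋=20886; principal=44541-20886=23655; balance=1356246-23655=1332591
14. interest=⌊1332591·154/10000⌋=20521; principal=44541-20521=24020; balance=1332591-24020=1308571
15. interest=⌊1308571·154/10000⌋=20151; principal=44541-20151=24390; balance=1308571-24390=1284181
16. interest=⌊1284181·154/10000⌋=19776; principal=44541-19776=24765; balance=1284181-24765=1259416
17. interest=⌊1259416·154/10000⌋=19395; principal=44541-19395=25146; balance=1259416-25146=1234270
18. interest=⌊1234270·154/10000⌋=19007; principal=44541-19007=25534; balance=1234270-25534=1208736
19. interest=⌊1208736·154/10000⌋=18614; principal=44541-18614=25927; balance=1208736-25927=1182809
20. interest=⌊1182809·154/10000⌋=18215; principal=44541-18215=26326; balance=1182809-26326=1156483
21. interest=⌊1156483·154/10000⌋=17809; principal=44541-17809=26732; balance=1156483-26732=1129751
22. interest=⌊1129751·154/10000⌋=17398; principal=44541-17398=27143; balance=1129751-27143=1102608
23. interest=⌊1102608·154/10000⌋=16980; principal=44541-16980=27561; balance=1102608-27561=1075047
24. interest=⌊1075047·154/10000⌋=16555; principal=44541-16555=27986; balance=1075047-27986=1047061
25. interest=⌊1047061·154/10000⌋=16124; principal=44541-16124=28417; balance=1047061-28417=1018644
26. interest=⌊1018644·154/10000⌋=15687; principal=44541-15687=28854; balance=1018644-28854=989790
27. interest=⌊989790·154/10000⌋=15242; principal=44541-15242=29299; balance=989790-29299=960491
28. interest=⌊960491·154/10000⌋=14791; principal=44541-14791=29750; balance=960491-29750=930741
29. interest=⌊930741·154/10000⌋=14333; principal=44541-14333=30208; balance=930741-30208=900533
30. interest=⌊900533·154/10000⌋=13868; principal=44541-13868=30673; balance=900533-30673=869860
31. interest=⌊869860·154/10000⌋=13395; principal=44541-13395=31146; balance=869860-31146=838714
32. interest=⌊838714·154/10000⌋=12916; principal=44541-12916=31625; balance=838714-31625=807089
33. interest=⌊807089·154/10000⌋=12429; principal=44541-12429=32112; balance=807089-32112=774977
34. interest=⌊774977·154/10000⌋=11934; principal=44541-11934=32607; balance=774977-32607=742370
35. interest=⌊742370·154/10000⌋=11432; principal=44541-11432=33109; balance=742370-33109=709261
36. interest=⌊709261·154/10000⌋=10922; principal=44541-10922=33619; balance=709261-33619=675642
37. interest=⌊675642·154/10000⌋=10404; principal=44541-10404=34137; balance=675642-34137=641505
38. interest=⌊641505·154/10000⌋=9879; principal=44541-9879=34662; balance=641505-34662=606843
39. interest=⌊606843·154/10000⌋=9345; principal=44541-9345=35196; balance=606843-35196=571647
40. interest=⌊571647·154/10000⌋=8803; principal=44541-8803=35738; balance=571647-35738=535909
41. interest=⌊535909·154/10000⌋=8252; principal=44541-8252=36289; balance=535909-36289=499620
42. interest=⌊499620·154/10000⌋=7694; principal=44541-7694=36847; balance=499620-36847=462773
43. interest=⌊462773·154/10000⌋=7126; principal=44541-7126=37415; balance=462773-37415=425358
44. interest=⌊425358·154/10000⌋=6550; principal=44541-6550=37991; balance=425358-37991=387367
45. interest=⌊387367·154/10000⌋=5965; principal=44541-5965=38576; balance=387367-38576=348791
46. interest=⌊348791·154/10000⌋=5371; principal=44541-5371=39170; balance=348791-39170=309621
47. interest=⌊309621·154/10000⌋=4768; principal=44541-4768=39773; balance=309621-39773=269848
48. interest=⌊269848·154/10000⌋=4155; principal=44541-4155=40386; balance=269848-40386=229462
49. interest=⌊229462·154/10000⌋=3533; principal=44541-3533=41008; balance=229462-41008=188454
50. interest=⌊188454·154/10000⌋=2902; principal=44541-2902=41639; balance=188454-41639=146815
51. interest=⌊146815·154/10000⌋=2260; principal=44541-2260=42281; balance=146815-42281=104534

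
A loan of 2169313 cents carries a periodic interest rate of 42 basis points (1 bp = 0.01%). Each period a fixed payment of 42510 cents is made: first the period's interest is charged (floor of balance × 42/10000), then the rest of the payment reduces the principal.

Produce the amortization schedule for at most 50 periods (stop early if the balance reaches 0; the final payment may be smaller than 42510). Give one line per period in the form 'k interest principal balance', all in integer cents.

1 9111 33399 2135914
2 8970 33540 2102374
3 8829 33681 2068693
4 8688 33822 2034871
5 8546 33964 2000907
6 8403 34107 1966800
7 8260 34250 1932550
8 8116 34394 1898156
9 7972 34538 1863618
10 7827 34683 1828935
11 7681 34829 1794106
12 7535 34975 1759131
13 7388 35122 1724009
14 7240 35270 1688739
15 7092 35418 1653321
16 6943 35567 1617754
17 6794 35716 1582038
18 6644 35866 1546172
19 6493 36017 1510155
20 6342 36168 1473987
21 6190 36320 1437667
22 6038 36472 1401195
23 5885 36625 1364570
24 5731 36779 1327791
25 5576 36934 1290857
26 5421 37089 1253768
27 5265 37245 1216523
28 5109 37401 1179122
29 4952 37558 1141564
30 4794 37716 1103848
31 4636 37874 1065974
32 4477 38033 1027941
33 4317 38193 989748
34 4156 38354 951394
35 3995 38515 912879
36 3834 38676 874203
37 3671 38839 835364
38 3508 39002 796362
39 3344 39166 757196
40 3180 39330 717866
41 3015 39495 678371
42 2849 39661 638710
43 2682 39828 598882
44 2515 39995 558887
45 2347 40163 518724
46 2178 40332 478392
47 2009 40501 437891
48 1839 40671 397220
49 1668 40842 356378
50 1496 41014 315364

1. interest=⌊2169313·42/10000⌋=9111; principal=42510-9111=33399; balance=2169313-33399=2135914
2. interest=⌊2135914·42/10000⌋=8970; principal=42510-8970=33540; balance=2135914-33540=2102374
3. interest=⌊2102374·42/10000⌋=8829; principal=42510-8829=33681; balance=2102374-33681=2068693
4. interest=⌊2068693·42/10000⌋=8688; principal=42510-8688=33822; balance=2068693-33822=2034871
5. interest=⌊2034871·42/10000⌋=8546; principal=42510-8546=33964; balance=2034871-33964=2000907
6. interest=⌊2000907·42/10000⌋=8403; principal=42510-8403=34107; balance=2000907-34107=1966800
7. interest=⌊1966800·42/10000⌋=8260; principal=42510-8260=34250; balance=1966800-34250=1932550
8. interest=⌊1932550·42/10000⌋=8116; principal=42510-8116=34394; balance=1932550-34394=1898156
9. interest=⌊1898156·42/10000⌋=7972; principal=42510-7972=34538; balance=1898156-34538=1863618
10. interest=⌊1863618·42/10000⌋=7827; principal=42510-7827=34683; balance=1863618-34683=1828935
11. interest=⌊1828935·42/10000⌋=7681; principal=42510-7681=34829; balance=1828935-34829=1794106
12. interest=⌊1794106·42/10000⌋=7535; principal=42510-7535=34975; balance=1794106-34975=1759131
13. interest=⌊1759131·42/10000⌋=7388; principal=42510-7388=35122; balance=1759131-35122=1724009
14. interest=⌊1724009·42/10000⌋=7240; principal=42510-7240=35270; balance=1724009-35270=1688739
15. interest=⌊1688739·42/10000⌋=7092; principal=42510-7092=35418; balance=1688739-35418=1653321
16. interest=⌊1653321·42/10000⌋=6943; principal=42510-6943=35567; balance=1653321-35567=1617754
17. interest=⌊1617754·42/10000⌋=6794; principal=42510-6794=35716; balance=1617754-35716=1582038
18. interest=⌊1582038·42/10000⌋=6644; principal=42510-6644=35866; balance=1582038-35866=1546172
19. interest=⌊1546172·42/10000⌋=6493; principal=42510-6493=36017; balance=1546172-36017=1510155
20. interest=⌊1510155·42/10000⌋=6342; principal=42510-6342=36168; balance=1510155-36168=1473987
21. interest=⌊1473987·42/10000⌋=6190; principal=42510-6190=36320; balance=1473987-36320=1437667
22. interest=⌊1437667·42/10000⌋=6038; principal=42510-6038=36472; balance=1437667-36472=1401195
23. interest=⌊1401195·42/10000⌋=5885; principal=42510-5885=36625; balance=1401195-36625=1364570
24. interest=⌊1364570·42/10000⌋=5731; principal=42510-5731=36779; balance=1364570-36779=1327791
25. interest=⌊1327791·42/10000⌋=5576; principal=42510-5576=36934; balance=1327791-36934=1290857
26. interest=⌊1290857·42/10000⌋=5421; principal=42510-5421=37089; balance=1290857-37089=1253768
27. interest=⌊1253768·42/10000⌋=5265; principal=42510-5265=37245; balance=1253768-37245=1216523
28. interest=⌊1216523·42/10000⌋=5109; principal=42510-5109=37401; balance=1216523-37401=1179122
29. interest=⌊1179122·42/10000⌋=4952; principal=42510-4952=37558; balance=1179122-37558=1141564
30. interest=⌊1141564·42/10000⌋=4794; principal=42510-4794=37716; balance=1141564-37716=1103848
31. interest=⌊1103848·42/10000⌋=4636; principal=42510-4636=37874; balance=1103848-37874=1065974
32. interest=⌊1065974·42/10000⌋=4477; principal=42510-4477=38033; balance=1065974-38033=1027941
33. interest=⌊1027941·42/10000⌋=4317; principal=42510-4317=38193; balance=1027941-38193=989748
34. interest=⌊989748·42/10000⌋=4156; principal=42510-4156=38354; balance=989748-38354=951394
35. interest=⌊951394·42/10000⌋=3995; principal=42510-3995=38515; balance=951394-38515=912879
36. interest=⌊912879·42/10000⌋=3834; principal=42510-3834=38676; balance=912879-38676=874203
37. interest=⌊874203·42/10000⌋=3671; principal=42510-3671=38839; balance=874203-38839=835364
38. interest=⌊835364·42/10000⌋=3508; principal=42510-3508=39002; balance=835364-39002=796362
39. interest=⌊796362·42/10000⌋=3344; principal=42510-3344=39166; balance=796362-39166=757196
40. interest=⌊757196·42/10000⌋=3180; principal=42510-3180=39330; balance=757196-39330=717866
41. interest=⌊717866·42/10000⌋=3015; principal=42510-3015=39495; balance=717866-39495=678371
42. interest=⌊678371·42/10000⌋=2849; principal=42510-2849=39661; balance=678371-39661=638710
43. interest=⌊638710·42/10000⌋=2682; principal=42510-2682=39828; balance=638710-39828=598882
44. interest=⌊598882·42/10000⌋=2515; principal=42510-2515=39995; balance=598882-39995=558887
45. interest=⌊558887·42/10000⌋=2347; principal=42510-2347=40163; balance=558887-40163=518724
46. interest=⌊518724·42/10000⌋=2178; principal=42510-2178=40332; balance=518724-40332=478392
47. interest=⌊478392·42/10000⌋=2009; principal=42510-2009=40501; balance=478392-40501=437891
48. interest=⌊437891·42/10000⌋=1839; principal=42510-1839=40671; balance=437891-40671=397220
49. interest=⌊397220·42/10000⌋=1668; principal=42510-1668=40842; balance=397220-40842=356378
50. interest=⌊356378·42/10000⌋=1496; principal=42510-1496=41014; balance=356378-41014=315364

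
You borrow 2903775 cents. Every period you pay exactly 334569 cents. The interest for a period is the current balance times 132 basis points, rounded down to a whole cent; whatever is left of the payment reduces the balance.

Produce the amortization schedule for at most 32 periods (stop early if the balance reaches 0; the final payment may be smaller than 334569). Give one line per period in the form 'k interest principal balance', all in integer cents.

1 38329 296240 2607535
2 34419 300150 2307385
3 30457 304112 2003273
4 26443 308126 1695147
5 22375 312194 1382953
6 18254 316315 1066638
7 14079 320490 746148
8 9849 324720 421428
9 5562 329007 92421
10 1219 92421 0

1. interest=⌊2903775·132/10000⌋=38329; principal=334569-38329=296240; balance=2903775-296240=2607535
2. interest=⌊2607535·132/10000⌋=34419; principal=334569-34419=300150; balance=2607535-300150=2307385
3. interest=⌊2307385·132/10000⌋=30457; principal=334569-30457=304112; balance=2307385-304112=2003273
4. interest=⌊2003273·132/10000⌋=26443; principal=334569-26443=308126; balance=2003273-308126=1695147
5. interest=⌊1695147·132/10000⌋=22375; principal=334569-22375=312194; balance=1695147-312194=1382953
6. interest=⌊1382953·132/10000⌋=18254; principal=334569-18254=316315; balance=1382953-316315=1066638
7. interest=⌊1066638·132/10000⌋=14079; principal=334569-14079=320490; balance=1066638-320490=746148
8. interest=⌊746148·132/10000⌋=9849; principal=334569-9849=324720; balance=746148-324720=421428
9. interest=⌊421428·132/10000⌋=5562; principal=334569-5562=329007; balance=421428-329007=92421
10. interest=⌊92421·132/10000⌋=1219; principal=min(334569-1219,92421)=92421; balance=92421-92421=0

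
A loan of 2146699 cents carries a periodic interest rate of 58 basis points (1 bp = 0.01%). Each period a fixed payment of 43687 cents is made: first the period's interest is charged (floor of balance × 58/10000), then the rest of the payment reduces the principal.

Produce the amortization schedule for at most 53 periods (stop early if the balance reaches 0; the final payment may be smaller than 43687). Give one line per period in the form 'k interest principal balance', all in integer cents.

1. interest=⌊2146699·58/10000⌋=12450; principal=43687-12450=31237; balance=2146699-31237=2115462
2. interest=⌊2115462·58/10000⌋=12269; principal=43687-12269=31418; balance=2115462-31418=2084044
3. interest=⌊2084044·58/10000⌋=12087; principal=43687-12087=31600; balance=2084044-31600=2052444
4. interest=⌊2052444·58/10000⌋=11904; principal=43687-11904=31783; balance=2052444-31783=2020661
5. interest=⌊2020661·58/10000⌋=11719; principal=43687-11719=31968; balance=2020661-31968=1988693
6. interest=⌊1988693·58/10000⌋=11534; principal=43687-11534=32153; balance=1988693-32153=1956540
7. interest=⌊1956540·58/10000⌋=11347; principal=43687-11347=32340; balance=1956540-32340=1924200
8. interest=⌊1924200·58/10000⌋=11160; principal=43687-11160=32527; balance=1924200-32527=1891673
9. interest=⌊1891673·58/10000⌋=10971; principal=43687-10971=32716; balance=1891673-32716=1858957
10. interest=⌊1858957·58/10000⌋=10781; principal=43687-10781=32906; balance=1858957-32906=1826051
11. interest=⌊1826051·58/10000⌋=10591; principal=43687-10591=33096; balance=1826051-33096=1792955
12. interest=⌊1792955·58/10000⌋=10399; principal=43687-10399=33288; balance=1792955-33288=1759667
13. interest=⌊1759667·58/10000⌋=10206; principal=43687-10206=33481; balance=1759667-33481=1726186
14. interest=⌊1726186·58/10000⌋=10011; principal=43687-10011=33676; balance=1726186-33676=1692510
15. interest=⌊1692510·58/10000⌋=9816; principal=43687-9816=33871; balance=1692510-33871=1658639
16. interest=⌊1658639·58/10000⌋=9620; principal=43687-9620=34067; balance=1658639-34067=1624572
17. interest=⌊1624572·58/10000⌋=9422; principal=43687-9422=34265; balance=1624572-34265=1590307
18. interest=⌊1590307·58/10000⌋=9223; principal=43687-9223=34464; balance=1590307-34464=1555843
19. interest=⌊1555843·58/10000⌋=9023; principal=43687-9023=34664; balance=1555843-34664=1521179
20. interest=⌊1521179·58/10000⌋=8822; principal=43687-8822=34865; balance=1521179-34865=1486314
21. interest=⌊1486314·58/10000⌋=8620; principal=43687-8620=35067; balance=1486314-35067=1451247
22. interest=⌊1451247·58/10000⌋=8417; principal=43687-8417=35270; balance=1451247-35270=1415977
23. interest=⌊1415977·58/10000⌋=8212; principal=43687-8212=35475; balance=1415977-35475=1380502
24. interest=⌊1380502·58/10000⌋=8006; principal=43687-8006=35681; balance=1380502-35681=1344821
25. interest=⌊1344821·58/10000⌋=7799; principal=43687-7799=35888; balance=1344821-35888=1308933
26. interest=⌊1308933·58/10000⌋=7591; principal=43687-7591=36096; balance=1308933-36096=1272837
27. interest=⌊1272837·58/10000⌋=7382; principal=43687-7382=36305; balance=1272837-36305=1236532
28. interest=⌊1236532·58/10000⌋=7171; principal=43687-7171=36516; balance=1236532-36516=1200016
29. interest=⌊1200016·58/10000⌋=6960; principal=43687-6960=36727; balance=1200016-36727=1163289
30. interest=⌊1163289·58/10000⌋=6747; principal=43687-6747=36940; balance=1163289-36940=1126349
31. interest=⌊1126349·58/10000⌋=6532; principal=43687-6532=37155; balance=1126349-37155=1089194
32. interest=⌊1089194·58/10000⌋=6317; principal=43687-6317=37370; balance=1089194-37370=1051824
33. interest=⌊1051824·58/10000⌋=6100; principal=43687-6100=37587; balance=1051824-37587=1014237
34. interest=⌊1014237·58/10000⌋=5882; principal=43687-5882=37805; balance=1014237-37805=976432
35. interest=⌊976432·58/10000⌋=5663; principal=43687-5663=38024; balance=976432-38024=938408
36. interest=⌊938408·58/10000⌋=5442; principal=43687-5442=38245; balance=938408-38245=900163
37. interest=⌊900163·58/10000⌋=5220; principal=43687-5220=38467; balance=900163-38467=861696
38. interest=⌊861696·58/10000⌋=4997; principal=43687-4997=38690; balance=861696-38690=823006
39. interest=⌊823006·58/10000⌋=4773; principal=43687-4773=38914; balance=823006-38914=784092
40. interest=⌊784092·58/10000⌋=4547; principal=43687-4547=39140; balance=784092-39140=744952
41. interest=⌊744952·58/10000⌋=4320; principal=43687-4320=39367; balance=744952-39367=705585
42. interest=⌊705585·58/10000⌋=4092; principal=43687-4092=39595; balance=705585-39595=665990
43. interest=⌊665990·58/10000⌋=3862; principal=43687-3862=39825; balance=665990-39825=626165
44. interest=⌊626165·58/10000⌋=3631; principal=43687-3631=40056; balance=626165-40056=586109
45. interest=⌊586109·58/10000⌋=3399; principal=43687-3399=40288; balance=586109-40288=545821
46. interest=⌊545821·58/10000⌋=3165; principal=43687-3165=40522; balance=545821-40522=505299
47. interest=⌊505299·58/10000⌋=2930; principal=43687-2930=40757; balance=505299-40757=464542
48. interest=⌊464542·58/10000⌋=2694; principal=43687-2694=40993; balance=464542-40993=423549
49. interest=⌊423549·58/10000⌋=2456; principal=43687-2456=41231; balance=423549-41231=382318
50. interest=⌊382318·58/10000⌋=2217; principal=43687-2217=41470; balance=382318-41470=340848
51. interest=⌊340848·58/10000⌋=1976; principal=43687-1976=41711; balance=340848-41711=299137
52. interest=⌊299137·58/10000⌋=1734; principal=43687-1734=41953; balance=299137-41953=257184
53. interest=⌊257184·58/10000⌋=1491; principal=43687-1491=42196; balance=257184-42196=214988

1 12450 31237 2115462
2 12269 31418 2084044
3 12087 31600 2052444
4 11904 31783 2020661
5 11719 31968 1988693
6 11534 32153 1956540
7 11347 32340 1924200
8 11160 32527 1891673
9 10971 32716 1858957
10 10781 32906 1826051
11 10591 33096 1792955
12 10399 33288 1759667
13 10206 33481 1726186
14 10011 33676 1692510
15 9816 33871 1658639
16 9620 34067 1624572
17 9422 34265 1590307
18 9223 34464 1555843
19 9023 34664 1521179
20 8822 34865 1486314
21 8620 35067 1451247
22 8417 35270 1415977
23 8212 35475 1380502
24 8006 35681 1344821
25 7799 35888 1308933
26 7591 36096 1272837
27 7382 36305 1236532
28 7171 36516 1200016
29 6960 36727 1163289
30 6747 36940 1126349
31 6532 37155 1089194
32 6317 37370 1051824
33 6100 37587 1014237
34 5882 37805 976432
35 5663 38024 938408
36 5442 38245 900163
37 5220 38467 861696
38 4997 38690 823006
39 4773 38914 784092
40 4547 39140 744952
41 4320 39367 705585
42 4092 39595 665990
43 3862 39825 626165
44 3631 40056 586109
45 3399 40288 545821
46 3165 40522 505299
47 2930 40757 464542
48 2694 40993 423549
49 2456 41231 382318
50 2217 41470 340848
51 1976 41711 299137
52 1734 41953 257184
53 1491 42196 214988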